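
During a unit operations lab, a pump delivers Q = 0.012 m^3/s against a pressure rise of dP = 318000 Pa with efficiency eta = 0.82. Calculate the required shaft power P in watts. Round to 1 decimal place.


P = Q * dP / eta
P = 0.012 * 318000 / 0.82
P = 3816.0 / 0.82
P = 4653.7 W


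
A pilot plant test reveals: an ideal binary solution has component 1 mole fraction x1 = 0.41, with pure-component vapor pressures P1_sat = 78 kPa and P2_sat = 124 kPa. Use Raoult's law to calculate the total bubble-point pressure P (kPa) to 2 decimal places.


P = x1*P1_sat + x2*P2_sat
x2 = 1 - x1 = 1 - 0.41 = 0.59
P = 0.41*78 + 0.59*124
P = 31.98 + 73.16
P = 105.14 kPa


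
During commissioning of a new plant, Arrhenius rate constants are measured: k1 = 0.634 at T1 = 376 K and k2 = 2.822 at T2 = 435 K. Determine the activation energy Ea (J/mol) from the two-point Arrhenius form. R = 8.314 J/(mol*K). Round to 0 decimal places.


Ea = R * ln(k2/k1) / (1/T1 - 1/T2)
ln(k2/k1) = ln(2.822/0.634) = 1.4931522
1/T1 - 1/T2 = 1/376 - 1/435 = 0.000360723893
Ea = 8.314 * 1.4931522 / 0.000360723893
Ea = 34414 J/mol


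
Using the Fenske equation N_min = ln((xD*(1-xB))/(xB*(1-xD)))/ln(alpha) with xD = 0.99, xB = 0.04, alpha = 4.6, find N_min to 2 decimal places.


N_min = ln((xD*(1-xB))/(xB*(1-xD))) / ln(alpha)
Numerator inside ln: 0.9504 / 0.0004 = 2376.0
ln(2376.0) = 7.773174
ln(alpha) = ln(4.6) = 1.526056
N_min = 7.773174 / 1.526056 = 5.09


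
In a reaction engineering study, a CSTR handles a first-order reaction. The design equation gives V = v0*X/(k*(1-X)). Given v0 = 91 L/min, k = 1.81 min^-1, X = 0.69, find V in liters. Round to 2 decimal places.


V = v0 * X / (k * (1 - X))
V = 91 * 0.69 / (1.81 * (1 - 0.69))
V = 62.79 / (1.81 * 0.31)
V = 62.79 / 0.5611
V = 111.91 L


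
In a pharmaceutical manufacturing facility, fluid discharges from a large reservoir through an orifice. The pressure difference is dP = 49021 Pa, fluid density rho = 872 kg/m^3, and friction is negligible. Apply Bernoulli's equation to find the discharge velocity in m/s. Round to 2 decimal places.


v = sqrt(2*dP/rho)
v = sqrt(2*49021/872)
v = sqrt(112.433486)
v = 10.60 m/s


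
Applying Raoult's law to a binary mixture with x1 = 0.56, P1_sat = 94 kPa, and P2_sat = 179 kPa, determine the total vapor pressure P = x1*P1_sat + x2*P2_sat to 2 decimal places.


P = x1*P1_sat + x2*P2_sat
x2 = 1 - x1 = 1 - 0.56 = 0.44
P = 0.56*94 + 0.44*179
P = 52.64 + 78.76
P = 131.40 kPa


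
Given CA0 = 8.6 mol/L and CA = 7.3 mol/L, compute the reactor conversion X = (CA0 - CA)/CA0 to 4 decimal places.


X = (CA0 - CA) / CA0
X = (8.6 - 7.3) / 8.6
X = 1.3 / 8.6
X = 0.1512


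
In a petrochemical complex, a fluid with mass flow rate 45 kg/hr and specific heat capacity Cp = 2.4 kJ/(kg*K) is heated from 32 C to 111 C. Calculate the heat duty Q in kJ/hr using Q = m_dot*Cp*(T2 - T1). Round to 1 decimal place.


Q = m_dot * Cp * (T2 - T1)
Q = 45 * 2.4 * (111 - 32)
Q = 45 * 2.4 * 79
Q = 8532.0 kJ/hr


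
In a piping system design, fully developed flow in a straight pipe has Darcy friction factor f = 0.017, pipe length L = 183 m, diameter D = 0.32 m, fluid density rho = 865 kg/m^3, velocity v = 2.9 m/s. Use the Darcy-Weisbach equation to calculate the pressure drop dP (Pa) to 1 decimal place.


dP = f * (L/D) * (rho*v^2/2)
dP = 0.017 * (183/0.32) * (865*2.9^2/2)
L/D = 571.875
rho*v^2/2 = 865*8.41/2 = 3637.325
dP = 0.017 * 571.875 * 3637.325
dP = 35361.6 Pa


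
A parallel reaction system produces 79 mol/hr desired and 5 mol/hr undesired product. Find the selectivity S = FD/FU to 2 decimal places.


S = desired product rate / undesired product rate
S = 79 / 5
S = 15.80


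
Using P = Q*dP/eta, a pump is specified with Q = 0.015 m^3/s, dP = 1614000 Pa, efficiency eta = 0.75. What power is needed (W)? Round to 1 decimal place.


P = Q * dP / eta
P = 0.015 * 1614000 / 0.75
P = 24210.0 / 0.75
P = 32280.0 W


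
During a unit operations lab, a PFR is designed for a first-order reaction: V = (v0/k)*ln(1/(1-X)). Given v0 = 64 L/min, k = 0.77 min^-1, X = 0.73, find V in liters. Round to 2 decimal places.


V = (v0/k) * ln(1/(1-X))
V = (64/0.77) * ln(1/(1-0.73))
V = 83.116883 * ln(3.703704)
V = 83.116883 * 1.309333
V = 108.83 L


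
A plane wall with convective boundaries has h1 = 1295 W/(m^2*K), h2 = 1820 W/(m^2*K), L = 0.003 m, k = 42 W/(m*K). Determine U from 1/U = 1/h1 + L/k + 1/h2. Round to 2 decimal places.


1/U = 1/h1 + L/k + 1/h2
1/U = 1/1295 + 0.003/42 + 1/1820
1/U = 0.0007722008 + 7.14286e-05 + 0.0005494505
1/U = 0.0013930799
U = 717.83 W/(m^2*K)


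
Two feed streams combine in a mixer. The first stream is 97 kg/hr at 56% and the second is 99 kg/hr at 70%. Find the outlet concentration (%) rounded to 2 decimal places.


Mass balance on solute: F1*x1 + F2*x2 = F3*x3
F3 = F1 + F2 = 97 + 99 = 196 kg/hr
x3 = (F1*x1 + F2*x2)/F3
x3 = (97*0.56 + 99*0.7) / 196
x3 = 63.07%


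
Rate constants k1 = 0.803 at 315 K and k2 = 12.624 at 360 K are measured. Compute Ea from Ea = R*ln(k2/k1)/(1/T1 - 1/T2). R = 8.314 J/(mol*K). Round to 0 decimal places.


Ea = R * ln(k2/k1) / (1/T1 - 1/T2)
ln(k2/k1) = ln(12.624/0.803) = 2.7550003
1/T1 - 1/T2 = 1/315 - 1/360 = 0.000396825397
Ea = 8.314 * 2.7550003 / 0.000396825397
Ea = 57721 J/mol


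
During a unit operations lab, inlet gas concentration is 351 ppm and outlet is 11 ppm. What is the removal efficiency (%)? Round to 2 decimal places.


Efficiency = (G_in - G_out) / G_in * 100%
Efficiency = (351 - 11) / 351 * 100
Efficiency = 340 / 351 * 100
Efficiency = 96.87%


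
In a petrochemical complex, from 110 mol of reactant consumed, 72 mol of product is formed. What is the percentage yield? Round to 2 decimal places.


Yield = (moles product / moles consumed) * 100%
Yield = (72 / 110) * 100
Yield = 0.6545 * 100
Yield = 65.45%


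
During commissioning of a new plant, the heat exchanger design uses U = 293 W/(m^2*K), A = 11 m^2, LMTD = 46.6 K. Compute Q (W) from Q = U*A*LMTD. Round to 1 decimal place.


Q = U * A * LMTD
Q = 293 * 11 * 46.6
Q = 150191.8 W


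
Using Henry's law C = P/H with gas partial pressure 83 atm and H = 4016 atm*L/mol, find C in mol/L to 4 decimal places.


C = P / H
C = 83 / 4016
C = 0.0207 mol/L


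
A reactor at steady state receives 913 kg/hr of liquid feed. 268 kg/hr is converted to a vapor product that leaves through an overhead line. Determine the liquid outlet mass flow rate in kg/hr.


Steady-state mass balance on the main outlet: F_out = F_in - F_removed
F_out = 913 - 268
F_out = 645 kg/hr


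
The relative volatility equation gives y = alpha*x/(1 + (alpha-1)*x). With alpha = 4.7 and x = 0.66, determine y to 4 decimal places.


y = alpha*x / (1 + (alpha-1)*x)
y = 4.7*0.66 / (1 + (4.7-1)*0.66)
y = 3.102 / (1 + 2.442)
y = 3.102 / 3.442
y = 0.9012


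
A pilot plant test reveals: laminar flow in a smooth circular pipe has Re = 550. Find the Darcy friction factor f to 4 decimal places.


f = 64 / Re
f = 64 / 550
f = 0.1164


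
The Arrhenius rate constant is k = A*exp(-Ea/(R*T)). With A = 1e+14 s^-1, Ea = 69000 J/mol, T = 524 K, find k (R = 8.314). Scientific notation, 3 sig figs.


k = A * exp(-Ea/(R*T))
k = 1e+14 * exp(-69000 / (8.314 * 524))
k = 1e+14 * exp(-15.838272)
k = 1.32e+07


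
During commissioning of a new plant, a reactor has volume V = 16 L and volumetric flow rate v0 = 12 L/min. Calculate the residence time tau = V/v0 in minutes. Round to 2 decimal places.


tau = V / v0
tau = 16 / 12
tau = 1.33 min


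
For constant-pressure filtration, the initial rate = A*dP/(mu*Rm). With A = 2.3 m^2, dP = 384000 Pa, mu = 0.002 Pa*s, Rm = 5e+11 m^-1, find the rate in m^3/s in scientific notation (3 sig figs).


rate = A * dP / (mu * Rm)
rate = 2.3 * 384000 / (0.002 * 5e+11)
rate = 883200.0 / 1.000e+09
rate = 8.83e-04 m^3/s


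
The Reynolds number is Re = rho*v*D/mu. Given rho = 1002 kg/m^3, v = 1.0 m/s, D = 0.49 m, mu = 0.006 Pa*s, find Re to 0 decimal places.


Re = rho * v * D / mu
Re = 1002 * 1.0 * 0.49 / 0.006
Re = 490.98 / 0.006
Re = 81830


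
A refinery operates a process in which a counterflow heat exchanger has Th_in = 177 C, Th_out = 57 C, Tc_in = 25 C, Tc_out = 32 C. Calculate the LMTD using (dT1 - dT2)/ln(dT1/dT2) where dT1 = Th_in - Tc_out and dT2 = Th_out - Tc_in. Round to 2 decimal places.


dT1 = Th_in - Tc_out = 177 - 32 = 145
dT2 = Th_out - Tc_in = 57 - 25 = 32
LMTD = (dT1 - dT2) / ln(dT1/dT2)
LMTD = (145 - 32) / ln(145/32)
LMTD = 74.79 K


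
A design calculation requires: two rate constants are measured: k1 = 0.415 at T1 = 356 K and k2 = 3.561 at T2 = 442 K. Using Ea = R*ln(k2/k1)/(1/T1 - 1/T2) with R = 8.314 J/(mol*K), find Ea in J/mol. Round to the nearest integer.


Ea = R * ln(k2/k1) / (1/T1 - 1/T2)
ln(k2/k1) = ln(3.561/0.415) = 2.1495182
1/T1 - 1/T2 = 1/356 - 1/442 = 0.000546545325
Ea = 8.314 * 2.1495182 / 0.000546545325
Ea = 32698 J/mol


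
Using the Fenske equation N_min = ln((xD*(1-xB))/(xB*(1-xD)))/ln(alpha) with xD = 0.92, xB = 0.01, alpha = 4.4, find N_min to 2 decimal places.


N_min = ln((xD*(1-xB))/(xB*(1-xD))) / ln(alpha)
Numerator inside ln: 0.9108 / 0.0008 = 1138.5
ln(1138.5) = 7.037467
ln(alpha) = ln(4.4) = 1.481605
N_min = 7.037467 / 1.481605 = 4.75


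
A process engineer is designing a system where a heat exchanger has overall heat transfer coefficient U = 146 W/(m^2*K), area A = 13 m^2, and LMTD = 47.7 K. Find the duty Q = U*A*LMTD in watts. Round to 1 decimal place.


Q = U * A * LMTD
Q = 146 * 13 * 47.7
Q = 90534.6 W


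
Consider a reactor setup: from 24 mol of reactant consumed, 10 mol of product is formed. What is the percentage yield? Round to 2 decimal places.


Yield = (moles product / moles consumed) * 100%
Yield = (10 / 24) * 100
Yield = 0.4167 * 100
Yield = 41.67%


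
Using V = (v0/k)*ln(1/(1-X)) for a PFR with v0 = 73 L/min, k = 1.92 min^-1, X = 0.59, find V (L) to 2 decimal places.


V = (v0/k) * ln(1/(1-X))
V = (73/1.92) * ln(1/(1-0.59))
V = 38.020833 * ln(2.439024)
V = 38.020833 * 0.891598
V = 33.90 L


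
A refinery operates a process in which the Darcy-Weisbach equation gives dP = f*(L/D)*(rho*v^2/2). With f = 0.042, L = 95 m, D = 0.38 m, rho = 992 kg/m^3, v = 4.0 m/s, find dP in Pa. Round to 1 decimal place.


dP = f * (L/D) * (rho*v^2/2)
dP = 0.042 * (95/0.38) * (992*4.0^2/2)
L/D = 250.0
rho*v^2/2 = 992*16.0/2 = 7936.0
dP = 0.042 * 250.0 * 7936.0
dP = 83328.0 Pa


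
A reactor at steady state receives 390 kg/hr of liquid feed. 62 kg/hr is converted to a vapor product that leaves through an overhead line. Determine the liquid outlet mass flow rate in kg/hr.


Steady-state mass balance on the main outlet: F_out = F_in - F_removed
F_out = 390 - 62
F_out = 328 kg/hr


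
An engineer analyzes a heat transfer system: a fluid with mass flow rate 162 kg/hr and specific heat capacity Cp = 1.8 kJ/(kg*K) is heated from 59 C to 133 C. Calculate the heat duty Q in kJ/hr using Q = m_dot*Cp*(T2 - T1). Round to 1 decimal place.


Q = m_dot * Cp * (T2 - T1)
Q = 162 * 1.8 * (133 - 59)
Q = 162 * 1.8 * 74
Q = 21578.4 kJ/hr


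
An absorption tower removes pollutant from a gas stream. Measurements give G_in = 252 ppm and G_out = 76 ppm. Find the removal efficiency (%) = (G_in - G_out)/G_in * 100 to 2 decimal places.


Efficiency = (G_in - G_out) / G_in * 100%
Efficiency = (252 - 76) / 252 * 100
Efficiency = 176 / 252 * 100
Efficiency = 69.84%


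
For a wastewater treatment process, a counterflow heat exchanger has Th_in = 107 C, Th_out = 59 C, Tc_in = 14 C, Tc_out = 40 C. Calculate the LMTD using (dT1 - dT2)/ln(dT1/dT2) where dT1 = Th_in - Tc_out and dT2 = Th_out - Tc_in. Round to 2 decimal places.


dT1 = Th_in - Tc_out = 107 - 40 = 67
dT2 = Th_out - Tc_in = 59 - 14 = 45
LMTD = (dT1 - dT2) / ln(dT1/dT2)
LMTD = (67 - 45) / ln(67/45)
LMTD = 55.27 K


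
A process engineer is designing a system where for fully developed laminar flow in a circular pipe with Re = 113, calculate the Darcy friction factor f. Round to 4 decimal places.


f = 64 / Re
f = 64 / 113
f = 0.5664


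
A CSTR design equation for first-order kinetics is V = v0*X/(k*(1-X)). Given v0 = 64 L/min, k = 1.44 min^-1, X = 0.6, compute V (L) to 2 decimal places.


V = v0 * X / (k * (1 - X))
V = 64 * 0.6 / (1.44 * (1 - 0.6))
V = 38.4 / (1.44 * 0.4)
V = 38.4 / 0.576
V = 66.67 L


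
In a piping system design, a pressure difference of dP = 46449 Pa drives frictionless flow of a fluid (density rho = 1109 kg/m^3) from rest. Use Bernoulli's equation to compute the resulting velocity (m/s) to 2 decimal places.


v = sqrt(2*dP/rho)
v = sqrt(2*46449/1109)
v = sqrt(83.767358)
v = 9.15 m/s


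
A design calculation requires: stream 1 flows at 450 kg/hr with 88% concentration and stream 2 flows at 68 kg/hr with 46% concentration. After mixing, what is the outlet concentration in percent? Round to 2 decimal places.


Mass balance on solute: F1*x1 + F2*x2 = F3*x3
F3 = F1 + F2 = 450 + 68 = 518 kg/hr
x3 = (F1*x1 + F2*x2)/F3
x3 = (450*0.88 + 68*0.46) / 518
x3 = 82.49%


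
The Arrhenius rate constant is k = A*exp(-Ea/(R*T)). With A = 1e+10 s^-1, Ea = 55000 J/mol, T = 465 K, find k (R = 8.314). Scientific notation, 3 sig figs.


k = A * exp(-Ea/(R*T))
k = 1e+10 * exp(-55000 / (8.314 * 465))
k = 1e+10 * exp(-14.226554)
k = 6.63e+03


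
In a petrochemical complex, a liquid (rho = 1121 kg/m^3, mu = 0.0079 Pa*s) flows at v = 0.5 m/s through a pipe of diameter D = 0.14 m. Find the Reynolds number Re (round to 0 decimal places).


Re = rho * v * D / mu
Re = 1121 * 0.5 * 0.14 / 0.0079
Re = 78.47 / 0.0079
Re = 9933


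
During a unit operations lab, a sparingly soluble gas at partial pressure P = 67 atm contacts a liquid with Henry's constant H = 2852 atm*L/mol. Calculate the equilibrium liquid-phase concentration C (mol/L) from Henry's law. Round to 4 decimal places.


C = P / H
C = 67 / 2852
C = 0.0235 mol/L


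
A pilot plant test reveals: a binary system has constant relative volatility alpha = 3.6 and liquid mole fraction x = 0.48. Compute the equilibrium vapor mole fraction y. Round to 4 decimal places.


y = alpha*x / (1 + (alpha-1)*x)
y = 3.6*0.48 / (1 + (3.6-1)*0.48)
y = 1.728 / (1 + 1.248)
y = 1.728 / 2.248
y = 0.7687


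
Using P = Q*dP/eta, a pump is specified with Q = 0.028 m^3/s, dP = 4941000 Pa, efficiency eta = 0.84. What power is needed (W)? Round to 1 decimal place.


P = Q * dP / eta
P = 0.028 * 4941000 / 0.84
P = 138348.0 / 0.84
P = 164700.0 W


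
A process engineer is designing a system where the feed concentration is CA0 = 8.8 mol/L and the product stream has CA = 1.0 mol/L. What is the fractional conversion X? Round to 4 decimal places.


X = (CA0 - CA) / CA0
X = (8.8 - 1.0) / 8.8
X = 7.8 / 8.8
X = 0.8864


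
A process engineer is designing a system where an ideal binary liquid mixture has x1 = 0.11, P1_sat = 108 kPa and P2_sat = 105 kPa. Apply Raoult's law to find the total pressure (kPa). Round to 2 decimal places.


P = x1*P1_sat + x2*P2_sat
x2 = 1 - x1 = 1 - 0.11 = 0.89
P = 0.11*108 + 0.89*105
P = 11.88 + 93.45
P = 105.33 kPa


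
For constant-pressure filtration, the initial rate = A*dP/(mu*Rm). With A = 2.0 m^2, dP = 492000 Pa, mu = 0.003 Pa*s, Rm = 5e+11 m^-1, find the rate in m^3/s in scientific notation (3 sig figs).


rate = A * dP / (mu * Rm)
rate = 2.0 * 492000 / (0.003 * 5e+11)
rate = 984000.0 / 1.500e+09
rate = 6.56e-04 m^3/s


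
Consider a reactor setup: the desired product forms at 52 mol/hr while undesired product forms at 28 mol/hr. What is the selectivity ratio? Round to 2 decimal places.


S = desired product rate / undesired product rate
S = 52 / 28
S = 1.86


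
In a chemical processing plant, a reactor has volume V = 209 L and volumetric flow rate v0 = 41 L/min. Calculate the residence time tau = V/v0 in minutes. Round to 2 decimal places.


tau = V / v0
tau = 209 / 41
tau = 5.10 min


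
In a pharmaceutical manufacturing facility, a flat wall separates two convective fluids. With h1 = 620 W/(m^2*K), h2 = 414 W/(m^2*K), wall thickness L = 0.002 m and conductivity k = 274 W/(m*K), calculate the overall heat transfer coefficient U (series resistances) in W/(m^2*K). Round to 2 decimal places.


1/U = 1/h1 + L/k + 1/h2
1/U = 1/620 + 0.002/274 + 1/414
1/U = 0.0016129032 + 7.2993e-06 + 0.0024154589
1/U = 0.0040356614
U = 247.79 W/(m^2*K)


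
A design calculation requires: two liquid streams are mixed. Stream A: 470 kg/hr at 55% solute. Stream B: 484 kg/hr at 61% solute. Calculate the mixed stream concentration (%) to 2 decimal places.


Mass balance on solute: F1*x1 + F2*x2 = F3*x3
F3 = F1 + F2 = 470 + 484 = 954 kg/hr
x3 = (F1*x1 + F2*x2)/F3
x3 = (470*0.55 + 484*0.61) / 954
x3 = 58.04%


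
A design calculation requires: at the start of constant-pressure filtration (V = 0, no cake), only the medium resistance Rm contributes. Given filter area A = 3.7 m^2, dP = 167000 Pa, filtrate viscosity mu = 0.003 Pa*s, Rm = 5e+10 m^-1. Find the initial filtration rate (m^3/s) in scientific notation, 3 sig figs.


rate = A * dP / (mu * Rm)
rate = 3.7 * 167000 / (0.003 * 5e+10)
rate = 617900.0 / 1.500e+08
rate = 4.12e-03 m^3/s


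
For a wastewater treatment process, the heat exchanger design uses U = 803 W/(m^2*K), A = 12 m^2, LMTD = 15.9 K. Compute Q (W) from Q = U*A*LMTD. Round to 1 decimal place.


Q = U * A * LMTD
Q = 803 * 12 * 15.9
Q = 153212.4 W


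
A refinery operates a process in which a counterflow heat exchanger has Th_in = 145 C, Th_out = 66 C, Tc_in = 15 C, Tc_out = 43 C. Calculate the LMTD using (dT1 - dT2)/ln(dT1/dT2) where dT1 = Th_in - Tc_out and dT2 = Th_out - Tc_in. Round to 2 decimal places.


dT1 = Th_in - Tc_out = 145 - 43 = 102
dT2 = Th_out - Tc_in = 66 - 15 = 51
LMTD = (dT1 - dT2) / ln(dT1/dT2)
LMTD = (102 - 51) / ln(102/51)
LMTD = 73.58 K


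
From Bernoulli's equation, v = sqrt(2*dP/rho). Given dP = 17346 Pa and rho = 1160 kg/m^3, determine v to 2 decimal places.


v = sqrt(2*dP/rho)
v = sqrt(2*17346/1160)
v = sqrt(29.906897)
v = 5.47 m/s


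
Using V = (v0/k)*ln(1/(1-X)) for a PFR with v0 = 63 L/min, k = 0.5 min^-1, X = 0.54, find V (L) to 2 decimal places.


V = (v0/k) * ln(1/(1-X))
V = (63/0.5) * ln(1/(1-0.54))
V = 126.0 * ln(2.173913)
V = 126.0 * 0.776529
V = 97.84 L


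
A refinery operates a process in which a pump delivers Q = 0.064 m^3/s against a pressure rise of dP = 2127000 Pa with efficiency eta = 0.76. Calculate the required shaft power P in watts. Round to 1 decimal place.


P = Q * dP / eta
P = 0.064 * 2127000 / 0.76
P = 136128.0 / 0.76
P = 179115.8 W


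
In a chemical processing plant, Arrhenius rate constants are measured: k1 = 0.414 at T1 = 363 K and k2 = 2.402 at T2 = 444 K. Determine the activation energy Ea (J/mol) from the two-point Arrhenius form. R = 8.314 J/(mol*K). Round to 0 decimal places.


Ea = R * ln(k2/k1) / (1/T1 - 1/T2)
ln(k2/k1) = ln(2.402/0.414) = 1.758191
1/T1 - 1/T2 = 1/363 - 1/444 = 0.000502568684
Ea = 8.314 * 1.758191 / 0.000502568684
Ea = 29086 J/mol


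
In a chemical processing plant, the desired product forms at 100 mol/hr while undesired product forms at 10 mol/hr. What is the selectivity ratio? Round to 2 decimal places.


S = desired product rate / undesired product rate
S = 100 / 10
S = 10.00


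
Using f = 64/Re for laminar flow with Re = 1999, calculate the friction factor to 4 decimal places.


f = 64 / Re
f = 64 / 1999
f = 0.0320


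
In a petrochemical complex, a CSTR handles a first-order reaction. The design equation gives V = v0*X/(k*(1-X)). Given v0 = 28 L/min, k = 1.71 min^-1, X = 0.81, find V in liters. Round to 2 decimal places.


V = v0 * X / (k * (1 - X))
V = 28 * 0.81 / (1.71 * (1 - 0.81))
V = 22.68 / (1.71 * 0.19)
V = 22.68 / 0.3249
V = 69.81 L


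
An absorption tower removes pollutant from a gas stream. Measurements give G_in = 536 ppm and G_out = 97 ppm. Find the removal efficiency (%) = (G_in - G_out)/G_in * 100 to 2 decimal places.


Efficiency = (G_in - G_out) / G_in * 100%
Efficiency = (536 - 97) / 536 * 100
Efficiency = 439 / 536 * 100
Efficiency = 81.90%


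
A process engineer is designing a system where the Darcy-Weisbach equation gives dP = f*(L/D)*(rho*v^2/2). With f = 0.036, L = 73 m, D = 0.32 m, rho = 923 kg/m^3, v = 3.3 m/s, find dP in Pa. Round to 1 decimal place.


dP = f * (L/D) * (rho*v^2/2)
dP = 0.036 * (73/0.32) * (923*3.3^2/2)
L/D = 228.125
rho*v^2/2 = 923*10.89/2 = 5025.735
dP = 0.036 * 228.125 * 5025.735
dP = 41273.8 Pa


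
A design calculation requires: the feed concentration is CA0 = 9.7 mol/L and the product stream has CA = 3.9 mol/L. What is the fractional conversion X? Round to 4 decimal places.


X = (CA0 - CA) / CA0
X = (9.7 - 3.9) / 9.7
X = 5.8 / 9.7
X = 0.5979


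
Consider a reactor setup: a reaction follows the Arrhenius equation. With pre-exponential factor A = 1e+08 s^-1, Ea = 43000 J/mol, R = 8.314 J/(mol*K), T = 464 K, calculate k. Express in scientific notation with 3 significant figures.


k = A * exp(-Ea/(R*T))
k = 1e+08 * exp(-43000 / (8.314 * 464))
k = 1e+08 * exp(-11.14655)
k = 1.44e+03


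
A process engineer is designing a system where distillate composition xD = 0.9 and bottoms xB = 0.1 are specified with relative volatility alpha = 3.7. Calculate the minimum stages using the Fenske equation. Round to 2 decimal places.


N_min = ln((xD*(1-xB))/(xB*(1-xD))) / ln(alpha)
Numerator inside ln: 0.81 / 0.01 = 81.0
ln(81.0) = 4.394449
ln(alpha) = ln(3.7) = 1.308333
N_min = 4.394449 / 1.308333 = 3.36


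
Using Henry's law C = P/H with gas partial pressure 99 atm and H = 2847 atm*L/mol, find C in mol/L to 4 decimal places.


C = P / H
C = 99 / 2847
C = 0.0348 mol/L


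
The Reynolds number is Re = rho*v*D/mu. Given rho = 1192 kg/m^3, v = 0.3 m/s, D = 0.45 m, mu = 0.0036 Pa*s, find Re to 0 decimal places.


Re = rho * v * D / mu
Re = 1192 * 0.3 * 0.45 / 0.0036
Re = 160.92 / 0.0036
Re = 44700


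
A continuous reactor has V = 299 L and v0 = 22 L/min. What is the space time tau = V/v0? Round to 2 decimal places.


tau = V / v0
tau = 299 / 22
tau = 13.59 min


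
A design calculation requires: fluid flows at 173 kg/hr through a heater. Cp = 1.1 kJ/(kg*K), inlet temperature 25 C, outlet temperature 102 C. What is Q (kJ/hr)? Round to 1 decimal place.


Q = m_dot * Cp * (T2 - T1)
Q = 173 * 1.1 * (102 - 25)
Q = 173 * 1.1 * 77
Q = 14653.1 kJ/hr


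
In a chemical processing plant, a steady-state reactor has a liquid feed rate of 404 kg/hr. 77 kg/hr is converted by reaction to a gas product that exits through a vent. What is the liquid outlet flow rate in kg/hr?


Steady-state mass balance on the main outlet: F_out = F_in - F_removed
F_out = 404 - 77
F_out = 327 kg/hr


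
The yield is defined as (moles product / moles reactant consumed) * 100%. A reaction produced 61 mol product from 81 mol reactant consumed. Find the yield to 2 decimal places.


Yield = (moles product / moles consumed) * 100%
Yield = (61 / 81) * 100
Yield = 0.7531 * 100
Yield = 75.31%


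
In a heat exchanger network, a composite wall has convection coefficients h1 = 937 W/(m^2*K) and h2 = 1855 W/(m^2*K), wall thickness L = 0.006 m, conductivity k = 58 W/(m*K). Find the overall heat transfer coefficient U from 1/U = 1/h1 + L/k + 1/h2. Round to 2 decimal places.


1/U = 1/h1 + L/k + 1/h2
1/U = 1/937 + 0.006/58 + 1/1855
1/U = 0.0010672359 + 0.0001034483 + 0.0005390836
1/U = 0.0017097678
U = 584.87 W/(m^2*K)


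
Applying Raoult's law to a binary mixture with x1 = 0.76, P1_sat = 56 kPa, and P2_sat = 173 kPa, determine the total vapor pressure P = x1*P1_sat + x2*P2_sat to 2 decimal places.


P = x1*P1_sat + x2*P2_sat
x2 = 1 - x1 = 1 - 0.76 = 0.24
P = 0.76*56 + 0.24*173
P = 42.56 + 41.52
P = 84.08 kPa


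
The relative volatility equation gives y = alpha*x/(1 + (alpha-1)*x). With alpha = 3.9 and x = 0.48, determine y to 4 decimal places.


y = alpha*x / (1 + (alpha-1)*x)
y = 3.9*0.48 / (1 + (3.9-1)*0.48)
y = 1.872 / (1 + 1.392)
y = 1.872 / 2.392
y = 0.7826


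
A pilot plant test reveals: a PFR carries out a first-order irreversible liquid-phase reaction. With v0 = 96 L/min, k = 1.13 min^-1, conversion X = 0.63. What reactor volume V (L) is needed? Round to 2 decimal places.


V = (v0/k) * ln(1/(1-X))
V = (96/1.13) * ln(1/(1-0.63))
V = 84.955752 * ln(2.702703)
V = 84.955752 * 0.994252
V = 84.47 L


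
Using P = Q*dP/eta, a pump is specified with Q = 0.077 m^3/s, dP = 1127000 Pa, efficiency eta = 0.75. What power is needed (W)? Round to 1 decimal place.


P = Q * dP / eta
P = 0.077 * 1127000 / 0.75
P = 86779.0 / 0.75
P = 115705.3 W


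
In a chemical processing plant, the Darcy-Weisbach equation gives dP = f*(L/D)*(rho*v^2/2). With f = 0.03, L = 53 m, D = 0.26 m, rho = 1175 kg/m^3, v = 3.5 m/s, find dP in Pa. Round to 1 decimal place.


dP = f * (L/D) * (rho*v^2/2)
dP = 0.03 * (53/0.26) * (1175*3.5^2/2)
L/D = 203.84615385
rho*v^2/2 = 1175*12.25/2 = 7196.875
dP = 0.03 * 203.84615385 * 7196.875
dP = 44011.7 Pa


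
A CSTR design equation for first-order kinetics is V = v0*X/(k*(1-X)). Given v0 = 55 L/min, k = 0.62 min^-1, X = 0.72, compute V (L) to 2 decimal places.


V = v0 * X / (k * (1 - X))
V = 55 * 0.72 / (0.62 * (1 - 0.72))
V = 39.6 / (0.62 * 0.28)
V = 39.6 / 0.1736
V = 228.11 L


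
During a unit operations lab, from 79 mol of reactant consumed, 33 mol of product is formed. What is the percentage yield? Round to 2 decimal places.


Yield = (moles product / moles consumed) * 100%
Yield = (33 / 79) * 100
Yield = 0.4177 * 100
Yield = 41.77%


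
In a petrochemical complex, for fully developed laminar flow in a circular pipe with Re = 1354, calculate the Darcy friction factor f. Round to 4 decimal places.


f = 64 / Re
f = 64 / 1354
f = 0.0473


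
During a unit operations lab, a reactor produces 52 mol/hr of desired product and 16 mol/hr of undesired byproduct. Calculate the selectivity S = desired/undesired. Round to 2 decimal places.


S = desired product rate / undesired product rate
S = 52 / 16
S = 3.25


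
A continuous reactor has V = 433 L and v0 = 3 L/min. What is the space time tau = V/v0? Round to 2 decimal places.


tau = V / v0
tau = 433 / 3
tau = 144.33 min


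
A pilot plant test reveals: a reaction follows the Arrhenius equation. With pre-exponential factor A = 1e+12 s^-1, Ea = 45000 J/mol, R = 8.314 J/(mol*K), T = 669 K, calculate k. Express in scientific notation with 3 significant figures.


k = A * exp(-Ea/(R*T))
k = 1e+12 * exp(-45000 / (8.314 * 669))
k = 1e+12 * exp(-8.090519)
k = 3.06e+08


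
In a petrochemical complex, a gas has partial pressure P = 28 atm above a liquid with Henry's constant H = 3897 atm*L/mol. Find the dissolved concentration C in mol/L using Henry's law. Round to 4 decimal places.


C = P / H
C = 28 / 3897
C = 0.0072 mol/L


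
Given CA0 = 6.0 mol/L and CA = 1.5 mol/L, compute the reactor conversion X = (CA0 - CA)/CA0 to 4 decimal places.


X = (CA0 - CA) / CA0
X = (6.0 - 1.5) / 6.0
X = 4.5 / 6.0
X = 0.7500


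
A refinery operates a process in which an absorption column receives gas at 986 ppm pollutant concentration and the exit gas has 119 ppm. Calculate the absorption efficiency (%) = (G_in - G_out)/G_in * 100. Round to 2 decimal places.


Efficiency = (G_in - G_out) / G_in * 100%
Efficiency = (986 - 119) / 986 * 100
Efficiency = 867 / 986 * 100
Efficiency = 87.93%


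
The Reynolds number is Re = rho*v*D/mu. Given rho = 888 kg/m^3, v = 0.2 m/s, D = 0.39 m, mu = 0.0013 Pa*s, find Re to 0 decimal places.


Re = rho * v * D / mu
Re = 888 * 0.2 * 0.39 / 0.0013
Re = 69.264 / 0.0013
Re = 53280


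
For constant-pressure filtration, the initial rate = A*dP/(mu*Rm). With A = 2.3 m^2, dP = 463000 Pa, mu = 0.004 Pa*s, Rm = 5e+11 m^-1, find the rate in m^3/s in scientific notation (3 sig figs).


rate = A * dP / (mu * Rm)
rate = 2.3 * 463000 / (0.004 * 5e+11)
rate = 1064900.0 / 2.000e+09
rate = 5.32e-04 m^3/s


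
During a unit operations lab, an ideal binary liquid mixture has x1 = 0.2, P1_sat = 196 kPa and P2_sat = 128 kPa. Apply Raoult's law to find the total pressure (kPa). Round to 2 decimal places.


P = x1*P1_sat + x2*P2_sat
x2 = 1 - x1 = 1 - 0.2 = 0.8
P = 0.2*196 + 0.8*128
P = 39.2 + 102.4
P = 141.60 kPa


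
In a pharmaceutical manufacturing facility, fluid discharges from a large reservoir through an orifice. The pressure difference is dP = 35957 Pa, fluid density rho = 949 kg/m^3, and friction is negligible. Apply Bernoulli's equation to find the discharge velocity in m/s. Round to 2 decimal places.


v = sqrt(2*dP/rho)
v = sqrt(2*35957/949)
v = sqrt(75.778714)
v = 8.71 m/s


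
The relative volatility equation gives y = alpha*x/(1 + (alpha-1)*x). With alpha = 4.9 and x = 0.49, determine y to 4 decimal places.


y = alpha*x / (1 + (alpha-1)*x)
y = 4.9*0.49 / (1 + (4.9-1)*0.49)
y = 2.401 / (1 + 1.911)
y = 2.401 / 2.911
y = 0.8248


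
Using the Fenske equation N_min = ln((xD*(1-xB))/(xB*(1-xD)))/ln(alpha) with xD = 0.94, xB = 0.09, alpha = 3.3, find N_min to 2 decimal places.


N_min = ln((xD*(1-xB))/(xB*(1-xD))) / ln(alpha)
Numerator inside ln: 0.8554 / 0.0054 = 158.407407
ln(158.407407) = 5.06517
ln(alpha) = ln(3.3) = 1.193922
N_min = 5.06517 / 1.193922 = 4.24


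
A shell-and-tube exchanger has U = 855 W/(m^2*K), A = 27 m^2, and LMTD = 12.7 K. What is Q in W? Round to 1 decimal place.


Q = U * A * LMTD
Q = 855 * 27 * 12.7
Q = 293179.5 W


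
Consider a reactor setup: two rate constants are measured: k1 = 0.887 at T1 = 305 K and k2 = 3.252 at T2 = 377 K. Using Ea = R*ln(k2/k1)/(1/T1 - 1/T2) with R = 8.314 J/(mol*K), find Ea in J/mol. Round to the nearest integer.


Ea = R * ln(k2/k1) / (1/T1 - 1/T2)
ln(k2/k1) = ln(3.252/0.887) = 1.2991805
1/T1 - 1/T2 = 1/305 - 1/377 = 0.000626168631
Ea = 8.314 * 1.2991805 / 0.000626168631
Ea = 17250 J/mol


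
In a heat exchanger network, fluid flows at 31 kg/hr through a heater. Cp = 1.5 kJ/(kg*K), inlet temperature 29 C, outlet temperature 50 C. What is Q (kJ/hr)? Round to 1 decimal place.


Q = m_dot * Cp * (T2 - T1)
Q = 31 * 1.5 * (50 - 29)
Q = 31 * 1.5 * 21
Q = 976.5 kJ/hr


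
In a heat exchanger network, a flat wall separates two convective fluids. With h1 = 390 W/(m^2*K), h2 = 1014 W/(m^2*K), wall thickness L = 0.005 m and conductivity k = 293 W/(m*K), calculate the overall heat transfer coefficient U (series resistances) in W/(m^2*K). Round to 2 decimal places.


1/U = 1/h1 + L/k + 1/h2
1/U = 1/390 + 0.005/293 + 1/1014
1/U = 0.0025641026 + 1.70648e-05 + 0.0009861933
1/U = 0.0035673607
U = 280.32 W/(m^2*K)


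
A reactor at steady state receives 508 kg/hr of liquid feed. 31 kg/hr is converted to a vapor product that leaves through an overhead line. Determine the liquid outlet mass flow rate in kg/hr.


Steady-state mass balance on the main outlet: F_out = F_in - F_removed
F_out = 508 - 31
F_out = 477 kg/hr


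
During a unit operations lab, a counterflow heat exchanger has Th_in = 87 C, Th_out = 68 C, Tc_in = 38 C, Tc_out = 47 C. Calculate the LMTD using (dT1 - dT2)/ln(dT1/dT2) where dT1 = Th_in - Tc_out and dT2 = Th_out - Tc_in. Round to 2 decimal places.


dT1 = Th_in - Tc_out = 87 - 47 = 40
dT2 = Th_out - Tc_in = 68 - 38 = 30
LMTD = (dT1 - dT2) / ln(dT1/dT2)
LMTD = (40 - 30) / ln(40/30)
LMTD = 34.76 K


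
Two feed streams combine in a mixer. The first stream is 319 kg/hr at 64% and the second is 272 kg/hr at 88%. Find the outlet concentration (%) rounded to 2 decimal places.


Mass balance on solute: F1*x1 + F2*x2 = F3*x3
F3 = F1 + F2 = 319 + 272 = 591 kg/hr
x3 = (F1*x1 + F2*x2)/F3
x3 = (319*0.64 + 272*0.88) / 591
x3 = 75.05%


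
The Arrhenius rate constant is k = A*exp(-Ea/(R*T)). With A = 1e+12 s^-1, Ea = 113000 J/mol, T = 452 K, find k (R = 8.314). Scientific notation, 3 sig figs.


k = A * exp(-Ea/(R*T))
k = 1e+12 * exp(-113000 / (8.314 * 452))
k = 1e+12 * exp(-30.069762)
k = 8.73e-02


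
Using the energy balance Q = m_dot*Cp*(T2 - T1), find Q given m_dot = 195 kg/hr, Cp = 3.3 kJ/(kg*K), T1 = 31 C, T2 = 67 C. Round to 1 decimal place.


Q = m_dot * Cp * (T2 - T1)
Q = 195 * 3.3 * (67 - 31)
Q = 195 * 3.3 * 36
Q = 23166.0 kJ/hr


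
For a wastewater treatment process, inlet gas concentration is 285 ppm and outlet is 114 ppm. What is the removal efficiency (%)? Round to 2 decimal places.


Efficiency = (G_in - G_out) / G_in * 100%
Efficiency = (285 - 114) / 285 * 100
Efficiency = 171 / 285 * 100
Efficiency = 60.00%


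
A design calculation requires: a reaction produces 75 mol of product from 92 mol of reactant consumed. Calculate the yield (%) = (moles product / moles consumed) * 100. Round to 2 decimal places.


Yield = (moles product / moles consumed) * 100%
Yield = (75 / 92) * 100
Yield = 0.8152 * 100
Yield = 81.52%


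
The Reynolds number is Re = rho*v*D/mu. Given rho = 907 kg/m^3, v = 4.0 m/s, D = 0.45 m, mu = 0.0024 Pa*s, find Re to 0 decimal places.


Re = rho * v * D / mu
Re = 907 * 4.0 * 0.45 / 0.0024
Re = 1632.6 / 0.0024
Re = 680250


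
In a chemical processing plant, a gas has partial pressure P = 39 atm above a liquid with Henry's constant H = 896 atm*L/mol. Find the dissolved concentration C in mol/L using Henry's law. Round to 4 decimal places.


C = P / H
C = 39 / 896
C = 0.0435 mol/L


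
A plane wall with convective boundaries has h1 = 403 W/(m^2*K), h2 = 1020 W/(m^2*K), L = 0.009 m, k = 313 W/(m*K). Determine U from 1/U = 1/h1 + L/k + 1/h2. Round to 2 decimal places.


1/U = 1/h1 + L/k + 1/h2
1/U = 1/403 + 0.009/313 + 1/1020
1/U = 0.0024813896 + 2.8754e-05 + 0.0009803922
1/U = 0.0034905358
U = 286.49 W/(m^2*K)


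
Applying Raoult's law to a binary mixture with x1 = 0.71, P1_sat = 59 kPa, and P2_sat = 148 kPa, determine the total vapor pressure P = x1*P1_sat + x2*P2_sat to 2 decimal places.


P = x1*P1_sat + x2*P2_sat
x2 = 1 - x1 = 1 - 0.71 = 0.29
P = 0.71*59 + 0.29*148
P = 41.89 + 42.92
P = 84.81 kPa


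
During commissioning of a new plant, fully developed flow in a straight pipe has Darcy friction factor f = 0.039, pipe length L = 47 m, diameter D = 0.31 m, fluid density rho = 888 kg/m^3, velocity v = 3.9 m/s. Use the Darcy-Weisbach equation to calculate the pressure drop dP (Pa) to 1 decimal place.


dP = f * (L/D) * (rho*v^2/2)
dP = 0.039 * (47/0.31) * (888*3.9^2/2)
L/D = 151.61290323
rho*v^2/2 = 888*15.21/2 = 6753.24
dP = 0.039 * 151.61290323 * 6753.24
dP = 39931.3 Pa


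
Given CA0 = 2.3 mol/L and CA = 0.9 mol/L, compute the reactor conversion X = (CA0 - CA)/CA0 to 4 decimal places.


X = (CA0 - CA) / CA0
X = (2.3 - 0.9) / 2.3
X = 1.4 / 2.3
X = 0.6087


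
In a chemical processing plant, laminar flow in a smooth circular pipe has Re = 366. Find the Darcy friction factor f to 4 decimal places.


f = 64 / Re
f = 64 / 366
f = 0.1749


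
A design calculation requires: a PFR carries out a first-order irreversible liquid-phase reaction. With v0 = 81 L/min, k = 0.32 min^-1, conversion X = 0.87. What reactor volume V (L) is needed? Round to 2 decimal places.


V = (v0/k) * ln(1/(1-X))
V = (81/0.32) * ln(1/(1-0.87))
V = 253.125 * ln(7.692308)
V = 253.125 * 2.040221
V = 516.43 L


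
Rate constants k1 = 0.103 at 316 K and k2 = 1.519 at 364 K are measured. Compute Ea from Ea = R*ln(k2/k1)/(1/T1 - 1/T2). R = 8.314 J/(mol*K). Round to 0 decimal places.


Ea = R * ln(k2/k1) / (1/T1 - 1/T2)
ln(k2/k1) = ln(1.519/0.103) = 2.6910785
1/T1 - 1/T2 = 1/316 - 1/364 = 0.000417304215
Ea = 8.314 * 2.6910785 / 0.000417304215
Ea = 53615 J/mol


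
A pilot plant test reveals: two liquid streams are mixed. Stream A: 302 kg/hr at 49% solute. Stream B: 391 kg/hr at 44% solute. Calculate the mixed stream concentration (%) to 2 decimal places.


Mass balance on solute: F1*x1 + F2*x2 = F3*x3
F3 = F1 + F2 = 302 + 391 = 693 kg/hr
x3 = (F1*x1 + F2*x2)/F3
x3 = (302*0.49 + 391*0.44) / 693
x3 = 46.18%


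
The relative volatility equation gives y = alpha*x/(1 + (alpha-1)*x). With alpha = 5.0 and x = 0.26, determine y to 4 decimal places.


y = alpha*x / (1 + (alpha-1)*x)
y = 5.0*0.26 / (1 + (5.0-1)*0.26)
y = 1.3 / (1 + 1.04)
y = 1.3 / 2.04
y = 0.6373


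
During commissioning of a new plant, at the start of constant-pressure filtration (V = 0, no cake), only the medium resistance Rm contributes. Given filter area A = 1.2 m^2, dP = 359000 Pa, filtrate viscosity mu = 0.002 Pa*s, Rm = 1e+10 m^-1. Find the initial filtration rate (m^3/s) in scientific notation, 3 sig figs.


rate = A * dP / (mu * Rm)
rate = 1.2 * 359000 / (0.002 * 1e+10)
rate = 430800.0 / 2.000e+07
rate = 2.15e-02 m^3/s


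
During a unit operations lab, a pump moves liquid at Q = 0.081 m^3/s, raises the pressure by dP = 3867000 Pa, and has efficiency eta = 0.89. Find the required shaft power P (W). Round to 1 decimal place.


P = Q * dP / eta
P = 0.081 * 3867000 / 0.89
P = 313227.0 / 0.89
P = 351940.4 W


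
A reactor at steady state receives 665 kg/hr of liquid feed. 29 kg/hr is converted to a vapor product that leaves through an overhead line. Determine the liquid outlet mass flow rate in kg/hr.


Steady-state mass balance on the main outlet: F_out = F_in - F_removed
F_out = 665 - 29
F_out = 636 kg/hr


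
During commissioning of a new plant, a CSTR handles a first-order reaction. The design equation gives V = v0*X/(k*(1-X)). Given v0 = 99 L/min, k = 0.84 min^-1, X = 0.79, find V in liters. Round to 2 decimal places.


V = v0 * X / (k * (1 - X))
V = 99 * 0.79 / (0.84 * (1 - 0.79))
V = 78.21 / (0.84 * 0.21)
V = 78.21 / 0.1764
V = 443.37 L


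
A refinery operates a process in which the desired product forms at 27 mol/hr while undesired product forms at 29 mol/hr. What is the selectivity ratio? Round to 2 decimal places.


S = desired product rate / undesired product rate
S = 27 / 29
S = 0.93


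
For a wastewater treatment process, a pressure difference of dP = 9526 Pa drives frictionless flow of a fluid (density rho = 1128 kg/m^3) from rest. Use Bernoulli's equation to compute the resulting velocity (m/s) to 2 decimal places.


v = sqrt(2*dP/rho)
v = sqrt(2*9526/1128)
v = sqrt(16.890071)
v = 4.11 m/s


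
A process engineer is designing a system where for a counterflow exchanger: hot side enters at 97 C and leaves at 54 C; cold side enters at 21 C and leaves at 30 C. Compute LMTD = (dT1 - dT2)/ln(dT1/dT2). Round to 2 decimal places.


dT1 = Th_in - Tc_out = 97 - 30 = 67
dT2 = Th_out - Tc_in = 54 - 21 = 33
LMTD = (dT1 - dT2) / ln(dT1/dT2)
LMTD = (67 - 33) / ln(67/33)
LMTD = 48.01 K


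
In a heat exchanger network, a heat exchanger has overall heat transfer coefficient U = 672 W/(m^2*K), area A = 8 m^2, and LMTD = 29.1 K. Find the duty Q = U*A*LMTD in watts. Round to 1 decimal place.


Q = U * A * LMTD
Q = 672 * 8 * 29.1
Q = 156441.6 W


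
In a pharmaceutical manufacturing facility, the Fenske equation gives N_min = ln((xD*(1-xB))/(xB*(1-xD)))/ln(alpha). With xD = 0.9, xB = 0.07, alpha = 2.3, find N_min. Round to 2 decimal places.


N_min = ln((xD*(1-xB))/(xB*(1-xD))) / ln(alpha)
Numerator inside ln: 0.837 / 0.007 = 119.571429
ln(119.571429) = 4.783914
ln(alpha) = ln(2.3) = 0.832909
N_min = 4.783914 / 0.832909 = 5.74


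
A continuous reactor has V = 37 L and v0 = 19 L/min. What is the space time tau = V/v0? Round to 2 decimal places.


tau = V / v0
tau = 37 / 19
tau = 1.95 min


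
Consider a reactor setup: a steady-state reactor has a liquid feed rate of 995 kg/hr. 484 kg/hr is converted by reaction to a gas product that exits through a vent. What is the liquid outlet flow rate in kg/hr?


Steady-state mass balance on the main outlet: F_out = F_in - F_removed
F_out = 995 - 484
F_out = 511 kg/hr


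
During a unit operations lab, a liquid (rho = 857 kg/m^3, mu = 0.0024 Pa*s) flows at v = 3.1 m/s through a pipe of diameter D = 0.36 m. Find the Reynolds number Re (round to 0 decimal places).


Re = rho * v * D / mu
Re = 857 * 3.1 * 0.36 / 0.0024
Re = 956.412 / 0.0024
Re = 398505
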